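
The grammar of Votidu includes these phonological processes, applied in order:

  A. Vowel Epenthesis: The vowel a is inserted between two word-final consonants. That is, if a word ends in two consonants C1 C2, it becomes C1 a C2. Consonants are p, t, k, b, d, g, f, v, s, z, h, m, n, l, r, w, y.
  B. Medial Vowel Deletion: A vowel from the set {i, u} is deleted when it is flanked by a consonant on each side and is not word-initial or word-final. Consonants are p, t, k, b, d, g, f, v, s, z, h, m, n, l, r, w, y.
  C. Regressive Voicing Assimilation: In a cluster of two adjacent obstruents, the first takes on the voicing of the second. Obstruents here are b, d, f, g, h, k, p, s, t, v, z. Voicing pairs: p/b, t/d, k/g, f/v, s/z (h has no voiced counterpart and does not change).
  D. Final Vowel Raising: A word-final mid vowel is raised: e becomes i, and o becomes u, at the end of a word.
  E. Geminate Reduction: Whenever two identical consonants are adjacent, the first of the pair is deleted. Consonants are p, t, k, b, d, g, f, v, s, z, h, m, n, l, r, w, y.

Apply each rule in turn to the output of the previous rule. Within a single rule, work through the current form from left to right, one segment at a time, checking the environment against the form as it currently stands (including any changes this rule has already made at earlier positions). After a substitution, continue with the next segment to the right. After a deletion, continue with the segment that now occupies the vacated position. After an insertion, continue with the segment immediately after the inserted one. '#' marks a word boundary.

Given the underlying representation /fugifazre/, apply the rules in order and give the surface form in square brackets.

[vkfazri]

A Vowel Epenthesis: no change — [fugifazre]
B Medial Vowel Deletion: [fugifazre] → [fgfazre]
C Regressive Voicing Assimilation: [fgfazre] → [vkfazre]
D Final Vowel Raising: [vkfazre] → [vkfazri]
E Geminate Reduction: no change — [vkfazri]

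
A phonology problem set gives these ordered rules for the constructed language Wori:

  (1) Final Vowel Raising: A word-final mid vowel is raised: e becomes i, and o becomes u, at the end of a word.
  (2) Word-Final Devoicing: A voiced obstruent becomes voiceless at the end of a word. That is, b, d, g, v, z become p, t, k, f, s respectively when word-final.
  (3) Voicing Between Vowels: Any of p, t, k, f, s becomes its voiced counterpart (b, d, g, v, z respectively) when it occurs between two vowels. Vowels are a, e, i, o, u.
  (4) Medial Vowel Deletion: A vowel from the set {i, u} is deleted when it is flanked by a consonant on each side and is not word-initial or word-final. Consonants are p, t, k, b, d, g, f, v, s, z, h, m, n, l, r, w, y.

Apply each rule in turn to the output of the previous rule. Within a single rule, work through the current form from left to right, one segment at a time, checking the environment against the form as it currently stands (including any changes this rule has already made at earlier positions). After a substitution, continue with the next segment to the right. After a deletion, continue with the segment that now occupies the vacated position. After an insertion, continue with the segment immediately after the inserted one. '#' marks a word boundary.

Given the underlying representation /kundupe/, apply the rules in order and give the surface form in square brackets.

(1) Final Vowel Raising: [kundupe] → [kundupi]
(2) Word-Final Devoicing: no change — [kundupi]
(3) Voicing Between Vowels: [kundupi] → [kundubi]
(4) Medial Vowel Deletion: [kundubi] → [kndbi]

[kndbi]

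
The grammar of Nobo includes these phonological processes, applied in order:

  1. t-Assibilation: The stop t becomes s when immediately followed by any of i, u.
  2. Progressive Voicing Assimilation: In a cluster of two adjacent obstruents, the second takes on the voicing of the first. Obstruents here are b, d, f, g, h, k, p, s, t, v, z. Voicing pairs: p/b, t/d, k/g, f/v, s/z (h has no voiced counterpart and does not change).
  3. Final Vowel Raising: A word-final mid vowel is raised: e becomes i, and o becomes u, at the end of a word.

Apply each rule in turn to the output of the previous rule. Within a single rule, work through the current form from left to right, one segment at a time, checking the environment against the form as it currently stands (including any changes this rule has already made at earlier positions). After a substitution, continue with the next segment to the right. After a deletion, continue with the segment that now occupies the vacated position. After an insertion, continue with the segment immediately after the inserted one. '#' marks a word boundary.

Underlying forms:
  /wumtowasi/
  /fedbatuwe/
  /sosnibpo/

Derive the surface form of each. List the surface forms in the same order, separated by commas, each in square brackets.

/wumtowasi/:
  1 t-Assibilation: no change — [wumtowasi]
  2 Progressive Voicing Assimilation: no change — [wumtowasi]
  3 Final Vowel Raising: no change — [wumtowasi]
/fedbatuwe/:
  1 t-Assibilation: [fedbatuwe] → [fedbasuwe]
  2 Progressive Voicing Assimilation: no change — [fedbasuwe]
  3 Final Vowel Raising: [fedbasuwe] → [fedbasuwi]
/sosnibpo/:
  1 t-Assibilation: no change — [sosnibpo]
  2 Progressive Voicing Assimilation: [sosnibpo] → [sosnibbo]
  3 Final Vowel Raising: [sosnibbo] → [sosnibbu]

[wumtowasi], [fedbasuwi], [sosnibbu]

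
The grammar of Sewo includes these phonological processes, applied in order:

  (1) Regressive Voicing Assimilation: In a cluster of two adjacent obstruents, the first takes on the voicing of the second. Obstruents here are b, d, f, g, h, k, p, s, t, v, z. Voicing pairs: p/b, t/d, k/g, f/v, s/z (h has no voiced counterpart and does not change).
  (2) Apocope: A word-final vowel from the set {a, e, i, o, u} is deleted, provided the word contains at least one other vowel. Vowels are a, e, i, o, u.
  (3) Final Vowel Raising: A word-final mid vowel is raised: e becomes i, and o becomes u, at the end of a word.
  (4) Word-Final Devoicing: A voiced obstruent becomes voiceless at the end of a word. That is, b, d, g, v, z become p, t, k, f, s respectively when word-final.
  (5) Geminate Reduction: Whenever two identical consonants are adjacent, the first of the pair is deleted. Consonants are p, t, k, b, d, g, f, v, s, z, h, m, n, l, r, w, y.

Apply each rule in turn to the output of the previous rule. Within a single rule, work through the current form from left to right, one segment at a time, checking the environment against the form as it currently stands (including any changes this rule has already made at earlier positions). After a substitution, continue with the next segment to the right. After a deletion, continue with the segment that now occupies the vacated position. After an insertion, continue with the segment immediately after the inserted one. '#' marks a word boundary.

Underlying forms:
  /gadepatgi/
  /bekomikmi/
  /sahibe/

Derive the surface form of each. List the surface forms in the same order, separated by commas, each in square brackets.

/gadepatgi/:
  (1) Regressive Voicing Assimilation: [gadepatgi] → [gadepadgi]
  (2) Apocope: [gadepadgi] → [gadepadg]
  (3) Final Vowel Raising: no change — [gadepadg]
  (4) Word-Final Devoicing: [gadepadg] → [gadepadk]
  (5) Geminate Reduction: no change — [gadepadk]
/bekomikmi/:
  (1) Regressive Voicing Assimilation: no change — [bekomikmi]
  (2) Apocope: [bekomikmi] → [bekomikm]
  (3) Final Vowel Raising: no change — [bekomikm]
  (4) Word-Final Devoicing: no change — [bekomikm]
  (5) Geminate Reduction: no change — [bekomikm]
/sahibe/:
  (1) Regressive Voicing Assimilation: no change — [sahibe]
  (2) Apocope: [sahibe] → [sahib]
  (3) Final Vowel Raising: no change — [sahib]
  (4) Word-Final Devoicing: [sahib] → [sahip]
  (5) Geminate Reduction: no change — [sahip]

[gadepadk], [bekomikm], [sahip]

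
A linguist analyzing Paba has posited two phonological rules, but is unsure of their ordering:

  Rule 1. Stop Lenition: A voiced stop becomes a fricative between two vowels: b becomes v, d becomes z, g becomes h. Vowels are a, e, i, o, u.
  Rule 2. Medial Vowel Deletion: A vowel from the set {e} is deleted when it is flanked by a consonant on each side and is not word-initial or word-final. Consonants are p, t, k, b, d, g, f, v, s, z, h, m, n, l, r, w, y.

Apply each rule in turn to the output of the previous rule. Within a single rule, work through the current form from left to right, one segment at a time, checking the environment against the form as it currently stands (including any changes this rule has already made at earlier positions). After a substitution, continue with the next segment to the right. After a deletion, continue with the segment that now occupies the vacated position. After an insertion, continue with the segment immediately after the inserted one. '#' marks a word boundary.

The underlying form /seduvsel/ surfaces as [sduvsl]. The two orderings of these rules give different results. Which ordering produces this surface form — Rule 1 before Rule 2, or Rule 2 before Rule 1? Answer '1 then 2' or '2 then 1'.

Order 1 then 2:
  1 Stop Lenition: [seduvsel] → [sezuvsel]
  2 Medial Vowel Deletion: [sezuvsel] → [szuvsl]
  result: [szuvsl]
Order 2 then 1:
  2 Medial Vowel Deletion: [seduvsel] → [sduvsl]
  1 Stop Lenition: no change — [sduvsl]
  result: [sduvsl]

2 then 1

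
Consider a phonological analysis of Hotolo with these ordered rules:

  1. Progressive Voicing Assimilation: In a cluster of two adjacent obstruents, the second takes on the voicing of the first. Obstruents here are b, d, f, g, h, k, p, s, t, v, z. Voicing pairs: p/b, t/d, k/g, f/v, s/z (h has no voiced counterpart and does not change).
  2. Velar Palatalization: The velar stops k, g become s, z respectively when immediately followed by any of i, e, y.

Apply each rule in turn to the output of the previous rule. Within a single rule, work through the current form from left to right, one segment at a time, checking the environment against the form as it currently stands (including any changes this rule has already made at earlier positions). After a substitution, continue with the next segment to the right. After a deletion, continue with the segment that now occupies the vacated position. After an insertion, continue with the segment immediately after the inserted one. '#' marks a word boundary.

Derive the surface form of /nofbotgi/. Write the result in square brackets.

[nofpotsi]

1 Progressive Voicing Assimilation: [nofbotgi] → [nofpotki]
2 Velar Palatalization: [nofpotki] → [nofpotsi]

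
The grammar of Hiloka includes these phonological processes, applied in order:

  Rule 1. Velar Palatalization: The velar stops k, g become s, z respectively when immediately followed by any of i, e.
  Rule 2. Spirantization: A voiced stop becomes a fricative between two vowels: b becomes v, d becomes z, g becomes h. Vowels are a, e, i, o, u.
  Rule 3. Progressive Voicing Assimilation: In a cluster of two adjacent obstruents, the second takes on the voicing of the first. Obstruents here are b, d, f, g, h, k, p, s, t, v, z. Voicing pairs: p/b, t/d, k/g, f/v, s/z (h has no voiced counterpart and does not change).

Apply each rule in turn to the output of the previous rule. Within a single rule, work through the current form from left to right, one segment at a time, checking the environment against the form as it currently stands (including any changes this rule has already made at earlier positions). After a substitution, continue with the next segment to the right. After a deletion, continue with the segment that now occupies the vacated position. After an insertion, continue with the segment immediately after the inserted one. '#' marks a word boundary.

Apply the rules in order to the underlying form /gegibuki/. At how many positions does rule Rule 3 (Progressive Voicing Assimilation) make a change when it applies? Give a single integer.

0

Rule 1 Velar Palatalization: [gegibuki] → [zezibusi]
Rule 2 Spirantization: [zezibusi] → [zezivusi]
Rule 3 Progressive Voicing Assimilation: no change — [zezivusi]
Rule Rule 3 changed 0 position(s).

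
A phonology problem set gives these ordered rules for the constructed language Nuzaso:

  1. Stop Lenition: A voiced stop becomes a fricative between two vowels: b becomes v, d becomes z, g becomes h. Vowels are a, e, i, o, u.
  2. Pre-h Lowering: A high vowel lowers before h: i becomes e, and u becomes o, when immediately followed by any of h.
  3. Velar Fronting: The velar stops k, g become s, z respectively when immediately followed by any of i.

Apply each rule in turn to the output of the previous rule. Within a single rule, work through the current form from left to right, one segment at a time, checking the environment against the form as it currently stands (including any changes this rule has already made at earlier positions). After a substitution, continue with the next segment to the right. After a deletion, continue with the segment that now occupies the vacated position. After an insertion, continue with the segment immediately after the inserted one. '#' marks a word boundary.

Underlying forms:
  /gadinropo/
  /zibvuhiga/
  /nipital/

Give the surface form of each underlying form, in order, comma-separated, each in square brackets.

/gadinropo/:
  1 Stop Lenition: [gadinropo] → [gazinropo]
  2 Pre-h Lowering: no change — [gazinropo]
  3 Velar Fronting: no change — [gazinropo]
/zibvuhiga/:
  1 Stop Lenition: [zibvuhiga] → [zibvuhiha]
  2 Pre-h Lowering: [zibvuhiha] → [zibvoheha]
  3 Velar Fronting: no change — [zibvoheha]
/nipital/:
  1 Stop Lenition: no change — [nipital]
  2 Pre-h Lowering: no change — [nipital]
  3 Velar Fronting: no change — [nipital]

[gazinropo], [zibvoheha], [nipital]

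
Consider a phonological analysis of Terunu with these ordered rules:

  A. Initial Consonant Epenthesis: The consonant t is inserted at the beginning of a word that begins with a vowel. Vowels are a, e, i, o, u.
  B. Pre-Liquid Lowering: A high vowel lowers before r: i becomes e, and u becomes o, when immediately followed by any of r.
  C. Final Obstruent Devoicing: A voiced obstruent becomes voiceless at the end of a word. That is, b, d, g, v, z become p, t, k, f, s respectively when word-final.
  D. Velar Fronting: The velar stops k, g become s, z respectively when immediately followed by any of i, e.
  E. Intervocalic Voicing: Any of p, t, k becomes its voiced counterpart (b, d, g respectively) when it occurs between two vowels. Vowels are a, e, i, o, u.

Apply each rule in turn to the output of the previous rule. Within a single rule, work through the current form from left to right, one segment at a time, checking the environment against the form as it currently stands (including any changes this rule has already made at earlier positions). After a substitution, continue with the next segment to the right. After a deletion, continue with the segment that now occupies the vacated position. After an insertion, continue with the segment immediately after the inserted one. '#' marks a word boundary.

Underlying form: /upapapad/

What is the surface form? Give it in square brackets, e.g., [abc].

A Initial Consonant Epenthesis: [upapapad] → [tupapapad]
B Pre-Liquid Lowering: no change — [tupapapad]
C Final Obstruent Devoicing: [tupapapad] → [tupapapat]
D Velar Fronting: no change — [tupapapat]
E Intervocalic Voicing: [tupapapat] → [tubababat]

[tubababat]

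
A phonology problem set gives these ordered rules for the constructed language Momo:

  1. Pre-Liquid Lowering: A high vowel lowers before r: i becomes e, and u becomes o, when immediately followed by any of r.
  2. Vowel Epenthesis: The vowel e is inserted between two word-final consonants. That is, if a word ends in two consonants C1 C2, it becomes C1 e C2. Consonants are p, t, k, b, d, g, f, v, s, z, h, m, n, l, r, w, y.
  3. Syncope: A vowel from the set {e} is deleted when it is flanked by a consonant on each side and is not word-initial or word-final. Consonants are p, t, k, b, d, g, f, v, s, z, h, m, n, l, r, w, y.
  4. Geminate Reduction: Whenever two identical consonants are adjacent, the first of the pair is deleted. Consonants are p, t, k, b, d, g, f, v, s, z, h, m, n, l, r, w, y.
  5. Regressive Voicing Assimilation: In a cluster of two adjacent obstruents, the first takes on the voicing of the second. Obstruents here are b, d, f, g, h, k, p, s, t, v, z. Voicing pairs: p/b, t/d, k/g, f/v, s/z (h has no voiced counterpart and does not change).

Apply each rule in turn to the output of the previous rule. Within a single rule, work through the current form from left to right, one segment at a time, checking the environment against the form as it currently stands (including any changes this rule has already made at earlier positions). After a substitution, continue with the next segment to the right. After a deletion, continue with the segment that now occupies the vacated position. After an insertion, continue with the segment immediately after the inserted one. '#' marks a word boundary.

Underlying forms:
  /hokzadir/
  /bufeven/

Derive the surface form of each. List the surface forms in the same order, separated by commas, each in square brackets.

/hokzadir/:
  1 Pre-Liquid Lowering: [hokzadir] → [hokzader]
  2 Vowel Epenthesis: no change — [hokzader]
  3 Syncope: [hokzader] → [hokzadr]
  4 Geminate Reduction: no change — [hokzadr]
  5 Regressive Voicing Assimilation: [hokzadr] → [hogzadr]
/bufeven/:
  1 Pre-Liquid Lowering: no change — [bufeven]
  2 Vowel Epenthesis: no change — [bufeven]
  3 Syncope: [bufeven] → [bufvn]
  4 Geminate Reduction: no change — [bufvn]
  5 Regressive Voicing Assimilation: [bufvn] → [buvvn]

[hogzadr], [buvvn]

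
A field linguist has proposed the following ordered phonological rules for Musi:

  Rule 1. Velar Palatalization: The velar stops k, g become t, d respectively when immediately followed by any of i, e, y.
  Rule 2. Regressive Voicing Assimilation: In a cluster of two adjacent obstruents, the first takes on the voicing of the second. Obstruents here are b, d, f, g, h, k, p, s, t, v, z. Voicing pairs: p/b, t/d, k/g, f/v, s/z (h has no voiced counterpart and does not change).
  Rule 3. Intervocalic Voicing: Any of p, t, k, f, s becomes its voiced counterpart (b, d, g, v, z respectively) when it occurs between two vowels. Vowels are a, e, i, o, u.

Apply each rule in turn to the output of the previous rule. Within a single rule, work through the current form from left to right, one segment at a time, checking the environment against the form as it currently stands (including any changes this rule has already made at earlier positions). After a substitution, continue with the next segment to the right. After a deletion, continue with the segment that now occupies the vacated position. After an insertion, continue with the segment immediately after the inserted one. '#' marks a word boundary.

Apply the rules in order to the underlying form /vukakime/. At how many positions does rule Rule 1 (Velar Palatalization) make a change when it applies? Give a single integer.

1

Rule 1 Velar Palatalization: [vukakime] → [vukatime]
Rule 2 Regressive Voicing Assimilation: no change — [vukatime]
Rule 3 Intervocalic Voicing: [vukatime] → [vugadime]
Rule Rule 1 changed 1 position(s).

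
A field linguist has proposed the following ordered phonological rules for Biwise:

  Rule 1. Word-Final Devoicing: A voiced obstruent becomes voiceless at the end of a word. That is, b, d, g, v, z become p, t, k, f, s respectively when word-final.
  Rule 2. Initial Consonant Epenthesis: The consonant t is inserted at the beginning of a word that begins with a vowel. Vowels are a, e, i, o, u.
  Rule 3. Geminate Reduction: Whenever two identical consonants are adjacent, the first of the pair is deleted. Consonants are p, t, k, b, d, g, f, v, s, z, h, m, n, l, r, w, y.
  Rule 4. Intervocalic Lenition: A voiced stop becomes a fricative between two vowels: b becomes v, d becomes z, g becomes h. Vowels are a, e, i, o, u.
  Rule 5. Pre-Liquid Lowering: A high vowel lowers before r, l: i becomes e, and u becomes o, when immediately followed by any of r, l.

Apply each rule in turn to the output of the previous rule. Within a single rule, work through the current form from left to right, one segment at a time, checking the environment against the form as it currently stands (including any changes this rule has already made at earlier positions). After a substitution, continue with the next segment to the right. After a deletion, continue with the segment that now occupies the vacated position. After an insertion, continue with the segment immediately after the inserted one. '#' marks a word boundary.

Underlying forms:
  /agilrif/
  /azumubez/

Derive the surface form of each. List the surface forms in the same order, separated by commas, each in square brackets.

[tahelrif], [tazumuves]

/agilrif/:
  Rule 1 Word-Final Devoicing: no change — [agilrif]
  Rule 2 Initial Consonant Epenthesis: [agilrif] → [tagilrif]
  Rule 3 Geminate Reduction: no change — [tagilrif]
  Rule 4 Intervocalic Lenition: [tagilrif] → [tahilrif]
  Rule 5 Pre-Liquid Lowering: [tahilrif] → [tahelrif]
/azumubez/:
  Rule 1 Word-Final Devoicing: [azumubez] → [azumubes]
  Rule 2 Initial Consonant Epenthesis: [azumubes] → [tazumubes]
  Rule 3 Geminate Reduction: no change — [tazumubes]
  Rule 4 Intervocalic Lenition: [tazumubes] → [tazumuves]
  Rule 5 Pre-Liquid Lowering: no change — [tazumuves]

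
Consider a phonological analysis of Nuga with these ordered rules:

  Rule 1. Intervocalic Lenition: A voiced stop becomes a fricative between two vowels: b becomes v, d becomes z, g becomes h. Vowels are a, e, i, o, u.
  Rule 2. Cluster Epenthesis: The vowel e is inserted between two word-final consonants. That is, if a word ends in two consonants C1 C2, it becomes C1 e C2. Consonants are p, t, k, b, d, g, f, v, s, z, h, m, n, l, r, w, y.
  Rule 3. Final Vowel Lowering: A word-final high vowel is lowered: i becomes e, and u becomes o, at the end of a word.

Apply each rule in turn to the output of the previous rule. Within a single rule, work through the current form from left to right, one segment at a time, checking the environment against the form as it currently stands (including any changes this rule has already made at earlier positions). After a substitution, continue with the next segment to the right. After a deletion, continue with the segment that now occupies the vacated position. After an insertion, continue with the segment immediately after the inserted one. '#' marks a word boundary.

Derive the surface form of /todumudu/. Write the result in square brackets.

Rule 1 Intervocalic Lenition: [todumudu] → [tozumuzu]
Rule 2 Cluster Epenthesis: no change — [tozumuzu]
Rule 3 Final Vowel Lowering: [tozumuzu] → [tozumuzo]

[tozumuzo]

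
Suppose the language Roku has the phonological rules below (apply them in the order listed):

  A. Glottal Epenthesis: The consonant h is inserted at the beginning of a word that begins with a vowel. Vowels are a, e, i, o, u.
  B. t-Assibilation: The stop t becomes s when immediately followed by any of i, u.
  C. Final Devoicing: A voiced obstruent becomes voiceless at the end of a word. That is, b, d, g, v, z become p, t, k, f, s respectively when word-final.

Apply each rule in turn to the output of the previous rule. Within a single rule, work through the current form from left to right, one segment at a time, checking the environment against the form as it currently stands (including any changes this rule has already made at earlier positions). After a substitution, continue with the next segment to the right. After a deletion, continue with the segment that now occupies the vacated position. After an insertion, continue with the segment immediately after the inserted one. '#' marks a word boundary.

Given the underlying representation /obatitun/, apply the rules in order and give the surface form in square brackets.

[hobasisun]

A Glottal Epenthesis: [obatitun] → [hobatitun]
B t-Assibilation: [hobatitun] → [hobasisun]
C Final Devoicing: no change — [hobasisun]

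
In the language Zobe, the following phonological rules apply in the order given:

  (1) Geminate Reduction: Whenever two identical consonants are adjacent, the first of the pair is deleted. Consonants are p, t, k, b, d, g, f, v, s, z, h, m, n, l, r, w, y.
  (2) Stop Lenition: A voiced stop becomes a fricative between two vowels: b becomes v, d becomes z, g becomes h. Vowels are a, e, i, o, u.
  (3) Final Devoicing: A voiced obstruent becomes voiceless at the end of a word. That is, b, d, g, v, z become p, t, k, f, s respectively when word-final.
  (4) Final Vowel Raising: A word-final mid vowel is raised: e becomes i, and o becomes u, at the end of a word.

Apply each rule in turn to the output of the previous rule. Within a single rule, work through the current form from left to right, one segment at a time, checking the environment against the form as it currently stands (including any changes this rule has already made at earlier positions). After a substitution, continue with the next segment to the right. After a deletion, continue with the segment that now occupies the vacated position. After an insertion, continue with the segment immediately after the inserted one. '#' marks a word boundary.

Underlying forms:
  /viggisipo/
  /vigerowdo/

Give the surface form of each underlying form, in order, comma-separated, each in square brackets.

/viggisipo/:
  (1) Geminate Reduction: [viggisipo] → [vigisipo]
  (2) Stop Lenition: [vigisipo] → [vihisipo]
  (3) Final Devoicing: no change — [vihisipo]
  (4) Final Vowel Raising: [vihisipo] → [vihisipu]
/vigerowdo/:
  (1) Geminate Reduction: no change — [vigerowdo]
  (2) Stop Lenition: [vigerowdo] → [viherowdo]
  (3) Final Devoicing: no change — [viherowdo]
  (4) Final Vowel Raising: [viherowdo] → [viherowdu]

[vihisipu], [viherowdu]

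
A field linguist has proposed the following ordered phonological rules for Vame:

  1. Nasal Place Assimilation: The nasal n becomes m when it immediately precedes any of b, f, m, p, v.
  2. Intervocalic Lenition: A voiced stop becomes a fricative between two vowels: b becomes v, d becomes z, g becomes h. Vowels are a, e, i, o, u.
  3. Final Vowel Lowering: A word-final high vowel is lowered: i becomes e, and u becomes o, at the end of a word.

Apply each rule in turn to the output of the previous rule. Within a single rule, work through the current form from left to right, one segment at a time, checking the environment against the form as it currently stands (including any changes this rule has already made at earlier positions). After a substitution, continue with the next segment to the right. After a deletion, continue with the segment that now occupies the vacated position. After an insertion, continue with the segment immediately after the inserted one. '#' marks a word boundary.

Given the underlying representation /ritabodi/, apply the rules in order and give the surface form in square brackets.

[ritavoze]

1 Nasal Place Assimilation: no change — [ritabodi]
2 Intervocalic Lenition: [ritabodi] → [ritavozi]
3 Final Vowel Lowering: [ritavozi] → [ritavoze]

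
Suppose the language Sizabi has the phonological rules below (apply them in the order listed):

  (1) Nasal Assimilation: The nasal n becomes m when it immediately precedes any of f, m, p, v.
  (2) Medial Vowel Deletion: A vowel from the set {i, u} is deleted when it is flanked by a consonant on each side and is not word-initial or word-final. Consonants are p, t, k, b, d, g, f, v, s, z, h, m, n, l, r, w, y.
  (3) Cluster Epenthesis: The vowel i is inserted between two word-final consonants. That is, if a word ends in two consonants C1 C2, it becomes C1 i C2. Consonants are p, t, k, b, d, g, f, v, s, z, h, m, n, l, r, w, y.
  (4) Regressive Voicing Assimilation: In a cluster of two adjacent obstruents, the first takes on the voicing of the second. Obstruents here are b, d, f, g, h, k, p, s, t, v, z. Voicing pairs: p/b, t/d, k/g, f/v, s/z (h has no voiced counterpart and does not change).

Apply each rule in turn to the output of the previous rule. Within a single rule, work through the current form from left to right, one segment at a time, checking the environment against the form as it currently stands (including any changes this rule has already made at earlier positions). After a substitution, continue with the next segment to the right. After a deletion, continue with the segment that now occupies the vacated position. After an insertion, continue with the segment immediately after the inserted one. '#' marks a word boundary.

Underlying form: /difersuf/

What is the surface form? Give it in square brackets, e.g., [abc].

[tfersif]

(1) Nasal Assimilation: no change — [difersuf]
(2) Medial Vowel Deletion: [difersuf] → [dfersf]
(3) Cluster Epenthesis: [dfersf] → [dfersif]
(4) Regressive Voicing Assimilation: [dfersif] → [tfersif]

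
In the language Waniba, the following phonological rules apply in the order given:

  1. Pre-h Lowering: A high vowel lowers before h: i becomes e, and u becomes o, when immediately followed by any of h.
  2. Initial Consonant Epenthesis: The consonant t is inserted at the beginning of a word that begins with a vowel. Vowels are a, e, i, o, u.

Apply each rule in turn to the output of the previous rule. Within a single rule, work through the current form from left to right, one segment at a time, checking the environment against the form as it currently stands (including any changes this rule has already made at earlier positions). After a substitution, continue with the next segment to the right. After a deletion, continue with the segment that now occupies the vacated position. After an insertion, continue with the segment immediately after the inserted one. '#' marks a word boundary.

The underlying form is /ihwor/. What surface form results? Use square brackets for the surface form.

[tehwor]

1 Pre-h Lowering: [ihwor] → [ehwor]
2 Initial Consonant Epenthesis: [ehwor] → [tehwor]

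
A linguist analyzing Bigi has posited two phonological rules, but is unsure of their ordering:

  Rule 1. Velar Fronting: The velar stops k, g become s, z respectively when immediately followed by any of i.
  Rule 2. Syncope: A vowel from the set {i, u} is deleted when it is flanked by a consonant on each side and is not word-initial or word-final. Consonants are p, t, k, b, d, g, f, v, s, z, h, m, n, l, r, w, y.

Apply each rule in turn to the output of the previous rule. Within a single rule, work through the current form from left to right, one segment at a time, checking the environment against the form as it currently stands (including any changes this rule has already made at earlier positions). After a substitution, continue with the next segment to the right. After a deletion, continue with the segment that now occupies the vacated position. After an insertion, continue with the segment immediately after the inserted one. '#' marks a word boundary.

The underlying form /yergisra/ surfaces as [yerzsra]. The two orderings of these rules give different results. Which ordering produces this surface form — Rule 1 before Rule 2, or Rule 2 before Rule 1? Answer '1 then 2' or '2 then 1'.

1 then 2

Order 1 then 2:
  1 Velar Fronting: [yergisra] → [yerzisra]
  2 Syncope: [yerzisra] → [yerzsra]
  result: [yerzsra]
Order 2 then 1:
  2 Syncope: [yergisra] → [yergsra]
  1 Velar Fronting: no change — [yergsra]
  result: [yergsra]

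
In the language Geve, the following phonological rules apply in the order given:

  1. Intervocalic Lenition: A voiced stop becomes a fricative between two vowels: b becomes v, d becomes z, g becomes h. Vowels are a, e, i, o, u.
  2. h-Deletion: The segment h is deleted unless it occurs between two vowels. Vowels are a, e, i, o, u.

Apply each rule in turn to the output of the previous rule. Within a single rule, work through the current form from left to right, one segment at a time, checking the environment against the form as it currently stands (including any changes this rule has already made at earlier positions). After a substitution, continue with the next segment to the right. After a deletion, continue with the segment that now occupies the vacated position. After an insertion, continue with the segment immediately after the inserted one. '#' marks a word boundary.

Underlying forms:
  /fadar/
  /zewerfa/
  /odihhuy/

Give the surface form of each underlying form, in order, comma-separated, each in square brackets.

[fazar], [zewerfa], [ozihuy]

/fadar/:
  1 Intervocalic Lenition: [fadar] → [fazar]
  2 h-Deletion: no change — [fazar]
/zewerfa/:
  1 Intervocalic Lenition: no change — [zewerfa]
  2 h-Deletion: no change — [zewerfa]
/odihhuy/:
  1 Intervocalic Lenition: [odihhuy] → [ozihhuy]
  2 h-Deletion: [ozihhuy] → [ozihuy]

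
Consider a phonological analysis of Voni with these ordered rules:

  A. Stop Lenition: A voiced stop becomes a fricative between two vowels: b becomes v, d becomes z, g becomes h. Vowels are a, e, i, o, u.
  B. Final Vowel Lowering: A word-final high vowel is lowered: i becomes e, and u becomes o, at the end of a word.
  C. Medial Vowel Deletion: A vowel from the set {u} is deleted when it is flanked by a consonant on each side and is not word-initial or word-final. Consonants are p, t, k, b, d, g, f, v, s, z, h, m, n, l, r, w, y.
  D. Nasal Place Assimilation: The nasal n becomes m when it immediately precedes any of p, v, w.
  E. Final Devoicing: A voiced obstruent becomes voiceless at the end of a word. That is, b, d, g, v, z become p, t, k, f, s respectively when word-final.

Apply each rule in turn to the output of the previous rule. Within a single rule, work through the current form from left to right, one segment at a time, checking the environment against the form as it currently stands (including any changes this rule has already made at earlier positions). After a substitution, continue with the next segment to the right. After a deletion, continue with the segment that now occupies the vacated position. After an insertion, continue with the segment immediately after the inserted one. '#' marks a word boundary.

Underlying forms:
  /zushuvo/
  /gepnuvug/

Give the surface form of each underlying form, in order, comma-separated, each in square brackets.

/zushuvo/:
  A Stop Lenition: no change — [zushuvo]
  B Final Vowel Lowering: no change — [zushuvo]
  C Medial Vowel Deletion: [zushuvo] → [zshvo]
  D Nasal Place Assimilation: no change — [zshvo]
  E Final Devoicing: no change — [zshvo]
/gepnuvug/:
  A Stop Lenition: no change — [gepnuvug]
  B Final Vowel Lowering: no change — [gepnuvug]
  C Medial Vowel Deletion: [gepnuvug] → [gepnvg]
  D Nasal Place Assimilation: [gepnvg] → [gepmvg]
  E Final Devoicing: [gepmvg] → [gepmvk]

[zshvo], [gepmvk]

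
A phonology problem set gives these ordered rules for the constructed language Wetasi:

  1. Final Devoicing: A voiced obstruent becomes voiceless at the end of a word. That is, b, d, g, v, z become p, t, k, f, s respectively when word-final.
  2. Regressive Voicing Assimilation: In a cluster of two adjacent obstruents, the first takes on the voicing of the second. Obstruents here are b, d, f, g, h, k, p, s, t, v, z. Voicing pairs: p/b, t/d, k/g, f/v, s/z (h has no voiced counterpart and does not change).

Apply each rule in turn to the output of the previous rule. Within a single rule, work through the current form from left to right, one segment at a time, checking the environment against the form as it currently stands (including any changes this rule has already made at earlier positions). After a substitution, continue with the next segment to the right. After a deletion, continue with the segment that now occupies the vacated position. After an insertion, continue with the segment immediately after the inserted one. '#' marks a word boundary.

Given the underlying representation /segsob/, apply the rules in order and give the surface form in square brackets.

1 Final Devoicing: [segsob] → [segsop]
2 Regressive Voicing Assimilation: [segsop] → [seksop]

[seksop]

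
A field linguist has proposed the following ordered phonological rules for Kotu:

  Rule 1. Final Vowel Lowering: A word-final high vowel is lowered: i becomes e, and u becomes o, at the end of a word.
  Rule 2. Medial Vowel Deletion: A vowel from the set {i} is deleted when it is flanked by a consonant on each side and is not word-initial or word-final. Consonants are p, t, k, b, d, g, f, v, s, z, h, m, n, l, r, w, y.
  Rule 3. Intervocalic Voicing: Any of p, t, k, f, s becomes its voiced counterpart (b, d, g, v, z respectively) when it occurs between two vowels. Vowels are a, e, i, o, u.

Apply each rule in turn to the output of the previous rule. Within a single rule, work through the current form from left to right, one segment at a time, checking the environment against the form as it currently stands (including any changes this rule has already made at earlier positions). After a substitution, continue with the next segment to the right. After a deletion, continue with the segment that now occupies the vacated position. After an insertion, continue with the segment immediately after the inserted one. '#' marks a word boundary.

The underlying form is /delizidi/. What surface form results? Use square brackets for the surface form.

[delzde]

Rule 1 Final Vowel Lowering: [delizidi] → [delizide]
Rule 2 Medial Vowel Deletion: [delizide] → [delzde]
Rule 3 Intervocalic Voicing: no change — [delzde]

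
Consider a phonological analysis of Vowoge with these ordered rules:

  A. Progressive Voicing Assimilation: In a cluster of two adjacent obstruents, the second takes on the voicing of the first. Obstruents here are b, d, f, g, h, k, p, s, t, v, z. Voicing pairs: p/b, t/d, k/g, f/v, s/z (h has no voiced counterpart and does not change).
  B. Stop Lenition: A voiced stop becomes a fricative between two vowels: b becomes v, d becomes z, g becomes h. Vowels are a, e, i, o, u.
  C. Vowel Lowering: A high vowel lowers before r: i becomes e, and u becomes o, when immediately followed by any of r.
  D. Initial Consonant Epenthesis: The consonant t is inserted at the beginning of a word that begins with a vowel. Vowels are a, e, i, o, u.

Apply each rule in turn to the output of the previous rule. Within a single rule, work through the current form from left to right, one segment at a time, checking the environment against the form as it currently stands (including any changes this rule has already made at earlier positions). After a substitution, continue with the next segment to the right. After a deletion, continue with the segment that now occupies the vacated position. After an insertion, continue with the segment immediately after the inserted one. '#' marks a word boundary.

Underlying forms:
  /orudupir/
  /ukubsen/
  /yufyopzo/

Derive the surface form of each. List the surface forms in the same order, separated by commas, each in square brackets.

[toruzuper], [tukubzen], [yufyopso]

/orudupir/:
  A Progressive Voicing Assimilation: no change — [orudupir]
  B Stop Lenition: [orudupir] → [oruzupir]
  C Vowel Lowering: [oruzupir] → [oruzuper]
  D Initial Consonant Epenthesis: [oruzuper] → [toruzuper]
/ukubsen/:
  A Progressive Voicing Assimilation: [ukubsen] → [ukubzen]
  B Stop Lenition: no change — [ukubzen]
  C Vowel Lowering: no change — [ukubzen]
  D Initial Consonant Epenthesis: [ukubzen] → [tukubzen]
/yufyopzo/:
  A Progressive Voicing Assimilation: [yufyopzo] → [yufyopso]
  B Stop Lenition: no change — [yufyopso]
  C Vowel Lowering: no change — [yufyopso]
  D Initial Consonant Epenthesis: no change — [yufyopso]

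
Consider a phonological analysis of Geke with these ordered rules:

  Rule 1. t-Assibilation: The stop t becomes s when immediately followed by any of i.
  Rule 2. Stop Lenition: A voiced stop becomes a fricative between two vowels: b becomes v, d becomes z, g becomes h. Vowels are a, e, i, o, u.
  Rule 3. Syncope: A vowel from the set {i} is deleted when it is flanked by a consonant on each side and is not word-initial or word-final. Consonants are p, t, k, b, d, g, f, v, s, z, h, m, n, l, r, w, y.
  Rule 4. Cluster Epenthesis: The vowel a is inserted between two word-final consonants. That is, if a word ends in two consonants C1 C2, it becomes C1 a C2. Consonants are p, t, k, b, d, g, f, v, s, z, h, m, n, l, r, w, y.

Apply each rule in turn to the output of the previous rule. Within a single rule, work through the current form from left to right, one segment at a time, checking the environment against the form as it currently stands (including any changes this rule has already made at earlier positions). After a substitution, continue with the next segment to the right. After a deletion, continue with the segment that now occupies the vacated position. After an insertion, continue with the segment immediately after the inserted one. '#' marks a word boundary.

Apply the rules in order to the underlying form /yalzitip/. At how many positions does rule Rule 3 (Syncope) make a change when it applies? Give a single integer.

2

Rule 1 t-Assibilation: [yalzitip] → [yalzisip]
Rule 2 Stop Lenition: no change — [yalzisip]
Rule 3 Syncope: [yalzisip] → [yalzsp]
Rule 4 Cluster Epenthesis: [yalzsp] → [yalzsap]
Rule Rule 3 changed 2 position(s).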